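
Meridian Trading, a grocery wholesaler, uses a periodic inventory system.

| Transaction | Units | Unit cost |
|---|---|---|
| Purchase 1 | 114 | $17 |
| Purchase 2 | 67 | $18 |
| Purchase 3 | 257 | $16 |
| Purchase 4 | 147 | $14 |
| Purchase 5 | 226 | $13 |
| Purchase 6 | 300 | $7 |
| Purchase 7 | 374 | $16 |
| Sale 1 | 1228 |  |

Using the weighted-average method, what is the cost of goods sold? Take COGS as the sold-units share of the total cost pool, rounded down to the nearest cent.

Sale 1, sell 1228: 1228/1485 × $20,336.00 → $16,816.57
Ending inventory (cost pool remaining) = $3,519.43
Check: goods available $20,336.00 = COGS $16,816.57 + ending $3,519.43

COGS = $16,816.57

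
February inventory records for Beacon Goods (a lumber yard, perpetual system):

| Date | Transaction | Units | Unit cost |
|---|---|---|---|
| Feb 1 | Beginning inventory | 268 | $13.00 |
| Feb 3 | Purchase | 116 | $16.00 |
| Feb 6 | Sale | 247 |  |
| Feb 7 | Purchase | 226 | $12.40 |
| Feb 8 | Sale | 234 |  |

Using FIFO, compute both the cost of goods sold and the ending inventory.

COGS = $6,542.80; ending inventory = $1,599.60

Feb 6, 247 sold [FIFO — oldest first]: 247 @ $13.00 = $3,211.00
Feb 8, 234 sold [FIFO — oldest first]: 21 @ $13.00 + 116 @ $16.00 + 97 @ $12.40 = $3,331.80
Total COGS = $3,211.00 + $3,331.80 = $6,542.80
Ending inventory: 129 @ $12.40 = $1,599.60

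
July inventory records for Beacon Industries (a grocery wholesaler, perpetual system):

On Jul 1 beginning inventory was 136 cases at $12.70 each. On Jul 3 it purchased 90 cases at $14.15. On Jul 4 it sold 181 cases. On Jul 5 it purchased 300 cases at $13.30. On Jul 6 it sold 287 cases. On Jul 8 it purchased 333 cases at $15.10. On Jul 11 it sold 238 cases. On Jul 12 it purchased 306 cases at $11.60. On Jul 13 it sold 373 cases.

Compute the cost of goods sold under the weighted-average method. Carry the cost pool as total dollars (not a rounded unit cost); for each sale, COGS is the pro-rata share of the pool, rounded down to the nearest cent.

After Jul 1: 136 on hand, pool $1,727.20 (≈ $12.7000 each)
After Jul 3: 226 on hand, pool $3,000.70 (≈ $13.2774 each)
Jul 4, sell 181: 181/226 × $3,000.70 → $2,403.21
After Jul 5: 345 on hand, pool $4,587.49 (≈ $13.2971 each)
Jul 6, sell 287: 287/345 × $4,587.49 → $3,816.25
After Jul 8: 391 on hand, pool $5,799.54 (≈ $14.8326 each)
Jul 11, sell 238: 238/391 × $5,799.54 → $3,530.15
After Jul 12: 459 on hand, pool $5,818.99 (≈ $12.6775 each)
Jul 13, sell 373: 373/459 × $5,818.99 → $4,728.72
Total COGS = $2,403.21 + $3,816.25 + $3,530.15 + $4,728.72 = $14,478.33
Ending inventory (cost pool remaining) = $1,090.27
Check: goods available $15,568.60 = COGS $14,478.33 + ending $1,090.27

COGS = $14,478.33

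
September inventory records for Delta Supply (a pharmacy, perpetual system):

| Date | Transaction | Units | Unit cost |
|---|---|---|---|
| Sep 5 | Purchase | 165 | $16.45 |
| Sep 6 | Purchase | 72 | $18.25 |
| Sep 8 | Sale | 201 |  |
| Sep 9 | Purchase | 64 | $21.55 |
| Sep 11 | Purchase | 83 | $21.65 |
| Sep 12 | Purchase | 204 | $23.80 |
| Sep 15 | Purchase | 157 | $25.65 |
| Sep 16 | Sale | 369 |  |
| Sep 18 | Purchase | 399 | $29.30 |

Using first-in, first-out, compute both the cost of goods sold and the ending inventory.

COGS = $11,631.20; ending inventory = $16,146.15

Sep 8, 201 sold [FIFO — oldest first]: 165 @ $16.45 + 36 @ $18.25 = $3,371.25
Sep 16, 369 sold [FIFO — oldest first]: 36 @ $18.25 + 64 @ $21.55 + 83 @ $21.65 + 186 @ $23.80 = $8,259.95
Total COGS = $3,371.25 + $8,259.95 = $11,631.20
Ending inventory: 18 @ $23.80 + 157 @ $25.65 + 399 @ $29.30 = $16,146.15
Check: goods available $27,777.35 = COGS $11,631.20 + ending $16,146.15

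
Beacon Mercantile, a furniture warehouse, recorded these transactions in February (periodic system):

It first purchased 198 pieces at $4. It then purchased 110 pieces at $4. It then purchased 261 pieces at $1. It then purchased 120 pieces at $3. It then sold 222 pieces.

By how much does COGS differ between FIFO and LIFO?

FIFO COGS: 198 @ $4 + 24 @ $4 = $888
LIFO COGS: 120 @ $3 + 102 @ $1 = $462
Difference = |$888 − $462| = $426

$426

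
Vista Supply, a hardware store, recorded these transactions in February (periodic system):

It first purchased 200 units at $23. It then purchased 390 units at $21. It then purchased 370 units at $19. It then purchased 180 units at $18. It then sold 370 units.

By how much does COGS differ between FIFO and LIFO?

$1,320

FIFO COGS: 200 @ $23 + 170 @ $21 = $8,170
LIFO COGS: 180 @ $18 + 190 @ $19 = $6,850
Difference = |$8,170 − $6,850| = $1,320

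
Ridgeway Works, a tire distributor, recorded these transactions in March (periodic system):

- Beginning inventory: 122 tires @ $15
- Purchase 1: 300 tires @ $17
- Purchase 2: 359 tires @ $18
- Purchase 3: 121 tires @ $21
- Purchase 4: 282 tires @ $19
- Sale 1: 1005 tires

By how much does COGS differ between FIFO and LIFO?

FIFO COGS: 122 @ $15 + 300 @ $17 + 359 @ $18 + 121 @ $21 + 103 @ $19 = $17,890
LIFO COGS: 282 @ $19 + 121 @ $21 + 359 @ $18 + 243 @ $17 = $18,492
Difference = |$17,890 − $18,492| = $602

$602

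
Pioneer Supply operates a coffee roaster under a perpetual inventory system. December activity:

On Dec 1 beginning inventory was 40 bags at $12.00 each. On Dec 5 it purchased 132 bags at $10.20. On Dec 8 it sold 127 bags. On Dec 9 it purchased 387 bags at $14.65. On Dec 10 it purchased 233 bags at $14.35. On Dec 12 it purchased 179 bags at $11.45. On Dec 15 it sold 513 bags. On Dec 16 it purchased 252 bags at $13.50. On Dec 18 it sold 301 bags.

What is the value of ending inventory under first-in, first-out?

Ending inventory = $3,745.50

Dec 8, 127 sold [FIFO — oldest first]: 40 @ $12.00 + 87 @ $10.20 = $1,367.40
Dec 15, 513 sold [FIFO — oldest first]: 45 @ $10.20 + 387 @ $14.65 + 81 @ $14.35 = $7,290.90
Dec 18, 301 sold [FIFO — oldest first]: 152 @ $14.35 + 149 @ $11.45 = $3,887.25
Total COGS = $1,367.40 + $7,290.90 + $3,887.25 = $12,545.55
Ending inventory: 30 @ $11.45 + 252 @ $13.50 = $3,745.50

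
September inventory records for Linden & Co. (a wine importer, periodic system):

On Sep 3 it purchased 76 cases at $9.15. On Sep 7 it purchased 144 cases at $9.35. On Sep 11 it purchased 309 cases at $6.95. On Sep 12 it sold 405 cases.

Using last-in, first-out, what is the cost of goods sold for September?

COGS = $3,045.15

Sep 12, 405 sold [LIFO — newest first]: 309 @ $6.95 + 96 @ $9.35 = $3,045.15
Ending inventory: 76 @ $9.15 + 48 @ $9.35 = $1,144.20
Check: goods available $4,189.35 = COGS $3,045.15 + ending $1,144.20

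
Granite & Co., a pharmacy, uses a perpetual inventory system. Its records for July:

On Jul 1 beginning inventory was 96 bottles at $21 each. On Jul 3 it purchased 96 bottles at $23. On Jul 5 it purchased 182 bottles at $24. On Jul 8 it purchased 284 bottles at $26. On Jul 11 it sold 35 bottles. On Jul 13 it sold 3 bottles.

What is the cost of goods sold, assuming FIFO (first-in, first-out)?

Jul 11, 35 sold [FIFO — oldest first]: 35 @ $21 = $735
Jul 13, 3 sold [FIFO — oldest first]: 3 @ $21 = $63
Total COGS = $735 + $63 = $798
Ending inventory: 58 @ $21 + 96 @ $23 + 182 @ $24 + 284 @ $26 = $15,178

COGS = $798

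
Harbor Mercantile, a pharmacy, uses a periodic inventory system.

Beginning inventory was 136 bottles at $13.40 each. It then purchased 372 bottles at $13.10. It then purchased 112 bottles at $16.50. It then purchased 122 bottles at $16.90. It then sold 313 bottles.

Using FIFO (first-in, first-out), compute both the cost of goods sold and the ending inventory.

Sale 1 (313) [FIFO — oldest first]: 136 @ $13.40 + 177 @ $13.10 = $4,141.10
Ending inventory: 195 @ $13.10 + 112 @ $16.50 + 122 @ $16.90 = $6,464.30
Check: goods available $10,605.40 = COGS $4,141.10 + ending $6,464.30

COGS = $4,141.10; ending inventory = $6,464.30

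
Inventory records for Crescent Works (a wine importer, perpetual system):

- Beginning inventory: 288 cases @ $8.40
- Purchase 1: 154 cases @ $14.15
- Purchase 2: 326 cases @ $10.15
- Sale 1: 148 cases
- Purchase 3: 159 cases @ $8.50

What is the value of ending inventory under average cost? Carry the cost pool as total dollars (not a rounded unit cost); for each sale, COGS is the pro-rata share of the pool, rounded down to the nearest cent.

Ending inventory = $7,734.92

After Beginning: 288 on hand, pool $2,419.20 (≈ $8.4000 each)
After Purchase 1: 442 on hand, pool $4,598.30 (≈ $10.4034 each)
After Purchase 2: 768 on hand, pool $7,907.20 (≈ $10.2958 each)
Sale 1, sell 148: 148/768 × $7,907.20 → $1,523.78
After Purchase 3: 779 on hand, pool $7,734.92 (≈ $9.9293 each)
Ending inventory (cost pool remaining) = $7,734.92
Check: goods available $9,258.70 = COGS $1,523.78 + ending $7,734.92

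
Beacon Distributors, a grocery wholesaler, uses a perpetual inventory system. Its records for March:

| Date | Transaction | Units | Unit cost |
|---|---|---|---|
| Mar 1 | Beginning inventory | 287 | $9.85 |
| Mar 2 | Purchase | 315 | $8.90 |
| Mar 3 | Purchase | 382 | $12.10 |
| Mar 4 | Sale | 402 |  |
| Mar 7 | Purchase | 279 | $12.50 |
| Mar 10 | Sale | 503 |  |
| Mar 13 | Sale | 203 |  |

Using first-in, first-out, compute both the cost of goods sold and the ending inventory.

COGS = $11,802.65; ending inventory = $1,937.50

Mar 4, 402 sold [FIFO — oldest first]: 287 @ $9.85 + 115 @ $8.90 = $3,850.45
Mar 10, 503 sold [FIFO — oldest first]: 200 @ $8.90 + 303 @ $12.10 = $5,446.30
Mar 13, 203 sold [FIFO — oldest first]: 79 @ $12.10 + 124 @ $12.50 = $2,505.90
Total COGS = $3,850.45 + $5,446.30 + $2,505.90 = $11,802.65
Ending inventory: 155 @ $12.50 = $1,937.50
Check: goods available $13,740.15 = COGS $11,802.65 + ending $1,937.50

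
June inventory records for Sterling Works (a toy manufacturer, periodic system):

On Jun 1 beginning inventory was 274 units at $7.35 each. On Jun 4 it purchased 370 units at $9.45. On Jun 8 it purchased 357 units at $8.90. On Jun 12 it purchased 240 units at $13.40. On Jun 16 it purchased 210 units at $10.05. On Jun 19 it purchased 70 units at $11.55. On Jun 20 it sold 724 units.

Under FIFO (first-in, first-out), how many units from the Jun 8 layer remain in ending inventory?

Jun 20, 724 sold [FIFO — oldest first]: 274 @ $7.35 + 370 @ $9.45 + 80 @ $8.90 = $6,222.40
Ending inventory: 277 @ $8.90 + 240 @ $13.40 + 210 @ $10.05 + 70 @ $11.55 = $8,600.30

277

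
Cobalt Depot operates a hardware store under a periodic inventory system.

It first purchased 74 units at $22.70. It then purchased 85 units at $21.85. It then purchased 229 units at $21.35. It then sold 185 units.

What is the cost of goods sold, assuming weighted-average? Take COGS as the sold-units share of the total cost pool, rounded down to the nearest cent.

COGS = $4,017.64

Sale 1, sell 185: 185/388 × $8,426.20 → $4,017.64
Ending inventory (cost pool remaining) = $4,408.56
Check: goods available $8,426.20 = COGS $4,017.64 + ending $4,408.56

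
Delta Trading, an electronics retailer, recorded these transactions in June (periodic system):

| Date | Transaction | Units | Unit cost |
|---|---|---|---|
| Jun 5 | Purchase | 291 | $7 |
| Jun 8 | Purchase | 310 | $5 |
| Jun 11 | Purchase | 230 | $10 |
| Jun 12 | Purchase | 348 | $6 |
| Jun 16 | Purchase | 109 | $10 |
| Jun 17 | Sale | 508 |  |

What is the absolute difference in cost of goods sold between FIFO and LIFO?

FIFO COGS: 291 @ $7 + 217 @ $5 = $3,122
LIFO COGS: 109 @ $10 + 348 @ $6 + 51 @ $10 = $3,688
Difference = |$3,122 − $3,688| = $566

$566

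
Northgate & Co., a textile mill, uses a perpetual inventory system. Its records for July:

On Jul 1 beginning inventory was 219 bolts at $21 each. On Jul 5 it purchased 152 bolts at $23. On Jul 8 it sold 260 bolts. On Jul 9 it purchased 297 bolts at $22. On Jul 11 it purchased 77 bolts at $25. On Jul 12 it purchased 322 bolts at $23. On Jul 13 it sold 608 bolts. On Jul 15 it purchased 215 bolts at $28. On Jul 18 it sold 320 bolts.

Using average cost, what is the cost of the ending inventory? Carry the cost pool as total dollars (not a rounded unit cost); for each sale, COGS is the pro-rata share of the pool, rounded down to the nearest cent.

Ending inventory = $2,390.75

After Jul 1: 219 on hand, pool $4,599.00 (≈ $21.0000 each)
After Jul 5: 371 on hand, pool $8,095.00 (≈ $21.8194 each)
Jul 8, sell 260: 260/371 × $8,095.00 → $5,673.04
After Jul 9: 408 on hand, pool $8,955.96 (≈ $21.9509 each)
After Jul 11: 485 on hand, pool $10,880.96 (≈ $22.4350 each)
After Jul 12: 807 on hand, pool $18,286.96 (≈ $22.6604 each)
Jul 13, sell 608: 608/807 × $18,286.96 → $13,777.53
After Jul 15: 414 on hand, pool $10,529.43 (≈ $25.4334 each)
Jul 18, sell 320: 320/414 × $10,529.43 → $8,138.68
Total COGS = $5,673.04 + $13,777.53 + $8,138.68 = $27,589.25
Ending inventory (cost pool remaining) = $2,390.75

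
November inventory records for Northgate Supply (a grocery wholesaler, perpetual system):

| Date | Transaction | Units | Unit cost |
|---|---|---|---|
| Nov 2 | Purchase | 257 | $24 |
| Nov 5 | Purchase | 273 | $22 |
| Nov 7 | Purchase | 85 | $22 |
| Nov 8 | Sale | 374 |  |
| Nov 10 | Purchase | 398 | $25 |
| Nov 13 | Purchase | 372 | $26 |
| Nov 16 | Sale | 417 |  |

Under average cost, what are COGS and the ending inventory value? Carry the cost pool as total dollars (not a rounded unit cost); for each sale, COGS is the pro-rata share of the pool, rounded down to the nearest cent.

After Nov 2: 257 on hand, pool $6,168.00 (≈ $24.0000 each)
After Nov 5: 530 on hand, pool $12,174.00 (≈ $22.9698 each)
After Nov 7: 615 on hand, pool $14,044.00 (≈ $22.8358 each)
Nov 8, sell 374: 374/615 × $14,044.00 → $8,540.57
After Nov 10: 639 on hand, pool $15,453.43 (≈ $24.1838 each)
After Nov 13: 1011 on hand, pool $25,125.43 (≈ $24.8521 each)
Nov 16, sell 417: 417/1011 × $25,125.43 → $10,363.30
Total COGS = $8,540.57 + $10,363.30 = $18,903.87
Ending inventory (cost pool remaining) = $14,762.13
Check: goods available $33,666.00 = COGS $18,903.87 + ending $14,762.13

COGS = $18,903.87; ending inventory = $14,762.13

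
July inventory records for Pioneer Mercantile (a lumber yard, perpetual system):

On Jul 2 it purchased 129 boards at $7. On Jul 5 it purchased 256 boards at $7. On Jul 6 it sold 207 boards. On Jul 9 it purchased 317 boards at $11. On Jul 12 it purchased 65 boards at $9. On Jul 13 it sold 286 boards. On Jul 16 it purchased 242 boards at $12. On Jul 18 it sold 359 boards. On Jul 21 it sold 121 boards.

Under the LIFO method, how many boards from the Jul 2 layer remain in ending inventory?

36

Jul 6, 207 sold [LIFO — newest first]: 207 @ $7 = $1,449
Jul 13, 286 sold [LIFO — newest first]: 65 @ $9 + 221 @ $11 = $3,016
Jul 18, 359 sold [LIFO — newest first]: 242 @ $12 + 96 @ $11 + 21 @ $7 = $4,107
Jul 21, 121 sold [LIFO — newest first]: 28 @ $7 + 93 @ $7 = $847
Total COGS = $1,449 + $3,016 + $4,107 + $847 = $9,419
Ending inventory: 36 @ $7 = $252
Check: goods available $9,671 = COGS $9,419 + ending $252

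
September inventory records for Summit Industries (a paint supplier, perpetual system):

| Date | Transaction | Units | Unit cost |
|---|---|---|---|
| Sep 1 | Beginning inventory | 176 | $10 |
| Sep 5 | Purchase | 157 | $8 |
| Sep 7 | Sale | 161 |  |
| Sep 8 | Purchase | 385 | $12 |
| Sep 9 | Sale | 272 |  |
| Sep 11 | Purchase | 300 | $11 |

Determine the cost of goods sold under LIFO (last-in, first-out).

Sep 7, 161 sold [LIFO — newest first]: 157 @ $8 + 4 @ $10 = $1,296
Sep 9, 272 sold [LIFO — newest first]: 272 @ $12 = $3,264
Total COGS = $1,296 + $3,264 = $4,560
Ending inventory: 172 @ $10 + 113 @ $12 + 300 @ $11 = $6,376

COGS = $4,560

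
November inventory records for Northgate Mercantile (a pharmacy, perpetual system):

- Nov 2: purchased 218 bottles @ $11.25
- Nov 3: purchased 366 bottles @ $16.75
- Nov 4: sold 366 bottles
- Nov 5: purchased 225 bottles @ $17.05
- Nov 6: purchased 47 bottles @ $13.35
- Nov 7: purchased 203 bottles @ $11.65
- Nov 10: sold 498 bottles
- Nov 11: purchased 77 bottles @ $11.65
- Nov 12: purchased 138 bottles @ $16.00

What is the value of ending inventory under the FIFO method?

Nov 4, 366 sold [FIFO — oldest first]: 218 @ $11.25 + 148 @ $16.75 = $4,931.50
Nov 10, 498 sold [FIFO — oldest first]: 218 @ $16.75 + 225 @ $17.05 + 47 @ $13.35 + 8 @ $11.65 = $8,208.40
Total COGS = $4,931.50 + $8,208.40 = $13,139.90
Ending inventory: 195 @ $11.65 + 77 @ $11.65 + 138 @ $16.00 = $5,376.80

Ending inventory = $5,376.80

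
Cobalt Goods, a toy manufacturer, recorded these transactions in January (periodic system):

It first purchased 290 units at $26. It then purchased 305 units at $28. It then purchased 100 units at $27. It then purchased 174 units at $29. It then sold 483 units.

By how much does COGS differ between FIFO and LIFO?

$654

FIFO COGS: 290 @ $26 + 193 @ $28 = $12,944
LIFO COGS: 174 @ $29 + 100 @ $27 + 209 @ $28 = $13,598
Difference = |$12,944 − $13,598| = $654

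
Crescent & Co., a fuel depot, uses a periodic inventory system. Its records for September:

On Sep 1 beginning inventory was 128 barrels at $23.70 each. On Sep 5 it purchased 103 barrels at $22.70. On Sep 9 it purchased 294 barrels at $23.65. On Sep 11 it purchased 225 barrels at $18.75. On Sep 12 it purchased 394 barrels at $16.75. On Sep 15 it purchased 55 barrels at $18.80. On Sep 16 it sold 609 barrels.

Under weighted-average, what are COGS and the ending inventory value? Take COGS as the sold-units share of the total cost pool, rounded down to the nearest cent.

COGS = $12,280.08; ending inventory = $11,896.97

Sep 16, sell 609: 609/1199 × $24,177.05 → $12,280.08
Ending inventory (cost pool remaining) = $11,896.97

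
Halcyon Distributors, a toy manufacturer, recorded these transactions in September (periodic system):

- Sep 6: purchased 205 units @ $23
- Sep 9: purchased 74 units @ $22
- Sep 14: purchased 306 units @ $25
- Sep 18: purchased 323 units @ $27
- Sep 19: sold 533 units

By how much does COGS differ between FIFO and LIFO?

FIFO COGS: 205 @ $23 + 74 @ $22 + 254 @ $25 = $12,693
LIFO COGS: 323 @ $27 + 210 @ $25 = $13,971
Difference = |$12,693 − $13,971| = $1,278

$1,278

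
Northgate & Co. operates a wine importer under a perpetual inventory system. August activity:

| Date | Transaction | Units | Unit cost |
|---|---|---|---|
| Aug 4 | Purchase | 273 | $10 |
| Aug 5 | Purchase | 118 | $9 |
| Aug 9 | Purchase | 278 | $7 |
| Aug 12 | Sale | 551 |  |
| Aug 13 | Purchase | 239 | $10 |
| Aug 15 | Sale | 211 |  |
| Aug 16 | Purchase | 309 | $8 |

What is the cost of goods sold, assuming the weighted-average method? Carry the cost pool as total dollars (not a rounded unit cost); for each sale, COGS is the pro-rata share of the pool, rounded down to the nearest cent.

COGS = $6,736.66

After Aug 4: 273 on hand, pool $2,730.00 (≈ $10.0000 each)
After Aug 5: 391 on hand, pool $3,792.00 (≈ $9.6982 each)
After Aug 9: 669 on hand, pool $5,738.00 (≈ $8.5770 each)
Aug 12, sell 551: 551/669 × $5,738.00 → $4,725.91
After Aug 13: 357 on hand, pool $3,402.09 (≈ $9.5297 each)
Aug 15, sell 211: 211/357 × $3,402.09 → $2,010.75
After Aug 16: 455 on hand, pool $3,863.34 (≈ $8.4909 each)
Total COGS = $4,725.91 + $2,010.75 = $6,736.66
Ending inventory (cost pool remaining) = $3,863.34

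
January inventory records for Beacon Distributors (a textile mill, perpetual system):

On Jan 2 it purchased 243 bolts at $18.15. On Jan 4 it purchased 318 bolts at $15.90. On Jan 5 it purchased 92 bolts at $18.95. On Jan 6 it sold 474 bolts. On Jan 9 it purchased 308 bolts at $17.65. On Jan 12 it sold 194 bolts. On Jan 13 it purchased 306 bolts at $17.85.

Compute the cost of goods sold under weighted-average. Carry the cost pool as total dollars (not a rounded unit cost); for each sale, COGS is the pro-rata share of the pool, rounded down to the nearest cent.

COGS = $11,526.81

After Jan 2: 243 on hand, pool $4,410.45 (≈ $18.1500 each)
After Jan 4: 561 on hand, pool $9,466.65 (≈ $16.8746 each)
After Jan 5: 653 on hand, pool $11,210.05 (≈ $17.1670 each)
Jan 6, sell 474: 474/653 × $11,210.05 → $8,137.15
After Jan 9: 487 on hand, pool $8,509.10 (≈ $17.4725 each)
Jan 12, sell 194: 194/487 × $8,509.10 → $3,389.66
After Jan 13: 599 on hand, pool $10,581.54 (≈ $17.6653 each)
Total COGS = $8,137.15 + $3,389.66 = $11,526.81
Ending inventory (cost pool remaining) = $10,581.54
Check: goods available $22,108.35 = COGS $11,526.81 + ending $10,581.54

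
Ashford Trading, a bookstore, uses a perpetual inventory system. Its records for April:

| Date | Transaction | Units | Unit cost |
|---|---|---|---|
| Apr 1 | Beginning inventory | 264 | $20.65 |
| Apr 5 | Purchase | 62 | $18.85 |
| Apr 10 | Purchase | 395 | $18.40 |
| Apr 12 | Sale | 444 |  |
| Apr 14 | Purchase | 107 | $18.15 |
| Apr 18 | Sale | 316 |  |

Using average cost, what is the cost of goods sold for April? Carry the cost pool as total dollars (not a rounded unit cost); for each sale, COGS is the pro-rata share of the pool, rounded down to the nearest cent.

COGS = $14,541.57

After Apr 1: 264 on hand, pool $5,451.60 (≈ $20.6500 each)
After Apr 5: 326 on hand, pool $6,620.30 (≈ $20.3077 each)
After Apr 10: 721 on hand, pool $13,888.30 (≈ $19.2626 each)
Apr 12, sell 444: 444/721 × $13,888.30 → $8,552.57
After Apr 14: 384 on hand, pool $7,277.78 (≈ $18.9526 each)
Apr 18, sell 316: 316/384 × $7,277.78 → $5,989.00
Total COGS = $8,552.57 + $5,989.00 = $14,541.57
Ending inventory (cost pool remaining) = $1,288.78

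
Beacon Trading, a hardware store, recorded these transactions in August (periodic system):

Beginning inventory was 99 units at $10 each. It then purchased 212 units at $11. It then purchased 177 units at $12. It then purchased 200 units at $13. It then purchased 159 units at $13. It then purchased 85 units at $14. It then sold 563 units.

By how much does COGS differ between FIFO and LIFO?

FIFO COGS: 99 @ $10 + 212 @ $11 + 177 @ $12 + 75 @ $13 = $6,421
LIFO COGS: 85 @ $14 + 159 @ $13 + 200 @ $13 + 119 @ $12 = $7,285
Difference = |$6,421 − $7,285| = $864

$864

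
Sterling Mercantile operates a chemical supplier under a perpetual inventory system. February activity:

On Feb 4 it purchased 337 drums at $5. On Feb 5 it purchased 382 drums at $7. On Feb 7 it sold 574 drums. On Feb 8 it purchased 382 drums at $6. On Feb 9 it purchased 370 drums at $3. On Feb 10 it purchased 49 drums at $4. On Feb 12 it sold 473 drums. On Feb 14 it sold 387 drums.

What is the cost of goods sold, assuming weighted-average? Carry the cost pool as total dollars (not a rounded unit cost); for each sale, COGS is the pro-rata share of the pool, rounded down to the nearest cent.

After Feb 4: 337 on hand, pool $1,685.00 (≈ $5.0000 each)
After Feb 5: 719 on hand, pool $4,359.00 (≈ $6.0626 each)
Feb 7, sell 574: 574/719 × $4,359.00 → $3,479.92
After Feb 8: 527 on hand, pool $3,171.08 (≈ $6.0172 each)
After Feb 9: 897 on hand, pool $4,281.08 (≈ $4.7727 each)
After Feb 10: 946 on hand, pool $4,477.08 (≈ $4.7326 each)
Feb 12, sell 473: 473/946 × $4,477.08 → $2,238.54
Feb 14, sell 387: 387/473 × $2,238.54 → $1,831.53
Total COGS = $3,479.92 + $2,238.54 + $1,831.53 = $7,549.99
Ending inventory (cost pool remaining) = $407.01

COGS = $7,549.99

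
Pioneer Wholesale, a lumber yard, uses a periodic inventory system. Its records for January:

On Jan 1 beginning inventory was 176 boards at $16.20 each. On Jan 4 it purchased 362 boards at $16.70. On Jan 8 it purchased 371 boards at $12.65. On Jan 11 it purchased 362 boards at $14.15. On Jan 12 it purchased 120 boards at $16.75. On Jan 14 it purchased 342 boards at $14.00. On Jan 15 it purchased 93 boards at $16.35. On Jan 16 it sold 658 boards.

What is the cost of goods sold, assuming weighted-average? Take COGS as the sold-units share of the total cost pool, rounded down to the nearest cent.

COGS = $9,740.49

Jan 16, sell 658: 658/1826 × $27,030.60 → $9,740.49
Ending inventory (cost pool remaining) = $17,290.11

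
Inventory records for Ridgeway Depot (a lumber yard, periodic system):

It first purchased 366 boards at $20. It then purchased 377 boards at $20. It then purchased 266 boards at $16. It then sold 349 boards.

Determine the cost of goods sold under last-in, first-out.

Sale 1 (349) [LIFO — newest first]: 266 @ $16 + 83 @ $20 = $5,916
Ending inventory: 366 @ $20 + 294 @ $20 = $13,200
Check: goods available $19,116 = COGS $5,916 + ending $13,200

COGS = $5,916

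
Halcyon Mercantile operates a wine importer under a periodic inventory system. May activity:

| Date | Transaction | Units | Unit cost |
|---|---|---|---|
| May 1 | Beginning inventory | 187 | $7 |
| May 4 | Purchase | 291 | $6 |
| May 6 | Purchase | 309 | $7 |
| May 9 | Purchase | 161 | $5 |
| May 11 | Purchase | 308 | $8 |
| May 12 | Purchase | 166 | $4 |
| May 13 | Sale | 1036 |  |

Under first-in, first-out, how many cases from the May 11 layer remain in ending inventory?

220

May 13, 1036 sold [FIFO — oldest first]: 187 @ $7 + 291 @ $6 + 309 @ $7 + 161 @ $5 + 88 @ $8 = $6,727
Ending inventory: 220 @ $8 + 166 @ $4 = $2,424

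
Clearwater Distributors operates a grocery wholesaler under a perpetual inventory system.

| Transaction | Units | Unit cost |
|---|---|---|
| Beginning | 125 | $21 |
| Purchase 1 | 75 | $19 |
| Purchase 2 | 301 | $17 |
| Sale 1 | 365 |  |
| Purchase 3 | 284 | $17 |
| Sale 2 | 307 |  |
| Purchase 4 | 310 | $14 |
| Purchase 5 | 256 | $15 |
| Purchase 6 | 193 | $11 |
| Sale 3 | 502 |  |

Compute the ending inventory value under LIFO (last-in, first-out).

Ending inventory = $5,971

Sale 1 (365) [LIFO — newest first]: 301 @ $17 + 64 @ $19 = $6,333
Sale 2 (307) [LIFO — newest first]: 284 @ $17 + 11 @ $19 + 12 @ $21 = $5,289
Sale 3 (502) [LIFO — newest first]: 193 @ $11 + 256 @ $15 + 53 @ $14 = $6,705
Total COGS = $6,333 + $5,289 + $6,705 = $18,327
Ending inventory: 113 @ $21 + 257 @ $14 = $5,971
Check: goods available $24,298 = COGS $18,327 + ending $5,971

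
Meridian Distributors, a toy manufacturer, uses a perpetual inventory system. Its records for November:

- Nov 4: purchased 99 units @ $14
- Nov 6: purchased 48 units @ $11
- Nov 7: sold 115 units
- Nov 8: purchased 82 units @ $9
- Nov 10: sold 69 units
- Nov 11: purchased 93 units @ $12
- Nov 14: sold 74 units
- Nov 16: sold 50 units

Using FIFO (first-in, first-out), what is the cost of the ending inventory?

Nov 7, 115 sold [FIFO — oldest first]: 99 @ $14 + 16 @ $11 = $1,562
Nov 10, 69 sold [FIFO — oldest first]: 32 @ $11 + 37 @ $9 = $685
Nov 14, 74 sold [FIFO — oldest first]: 45 @ $9 + 29 @ $12 = $753
Nov 16, 50 sold [FIFO — oldest first]: 50 @ $12 = $600
Total COGS = $1,562 + $685 + $753 + $600 = $3,600
Ending inventory: 14 @ $12 = $168

Ending inventory = $168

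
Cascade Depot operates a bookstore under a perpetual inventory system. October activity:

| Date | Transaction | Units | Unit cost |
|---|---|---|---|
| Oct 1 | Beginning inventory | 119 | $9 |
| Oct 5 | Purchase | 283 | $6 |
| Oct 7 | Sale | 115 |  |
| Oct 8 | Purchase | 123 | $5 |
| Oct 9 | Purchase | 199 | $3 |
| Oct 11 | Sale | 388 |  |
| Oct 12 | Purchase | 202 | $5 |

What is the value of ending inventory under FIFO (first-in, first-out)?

Ending inventory = $1,717

Oct 7, 115 sold [FIFO — oldest first]: 115 @ $9 = $1,035
Oct 11, 388 sold [FIFO — oldest first]: 4 @ $9 + 283 @ $6 + 101 @ $5 = $2,239
Total COGS = $1,035 + $2,239 = $3,274
Ending inventory: 22 @ $5 + 199 @ $3 + 202 @ $5 = $1,717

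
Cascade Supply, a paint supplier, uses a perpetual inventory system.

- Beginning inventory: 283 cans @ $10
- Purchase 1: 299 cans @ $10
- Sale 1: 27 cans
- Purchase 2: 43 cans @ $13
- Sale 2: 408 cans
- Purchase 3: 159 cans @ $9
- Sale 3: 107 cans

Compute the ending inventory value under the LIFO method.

Sale 1 (27) [LIFO — newest first]: 27 @ $10 = $270
Sale 2 (408) [LIFO — newest first]: 43 @ $13 + 272 @ $10 + 93 @ $10 = $4,209
Sale 3 (107) [LIFO — newest first]: 107 @ $9 = $963
Total COGS = $270 + $4,209 + $963 = $5,442
Ending inventory: 190 @ $10 + 52 @ $9 = $2,368

Ending inventory = $2,368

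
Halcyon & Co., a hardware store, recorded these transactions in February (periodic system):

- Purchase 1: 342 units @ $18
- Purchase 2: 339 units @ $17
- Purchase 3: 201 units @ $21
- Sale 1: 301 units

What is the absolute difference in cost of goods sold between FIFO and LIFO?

$503

FIFO COGS: 301 @ $18 = $5,418
LIFO COGS: 201 @ $21 + 100 @ $17 = $5,921
Difference = |$5,418 − $5,921| = $503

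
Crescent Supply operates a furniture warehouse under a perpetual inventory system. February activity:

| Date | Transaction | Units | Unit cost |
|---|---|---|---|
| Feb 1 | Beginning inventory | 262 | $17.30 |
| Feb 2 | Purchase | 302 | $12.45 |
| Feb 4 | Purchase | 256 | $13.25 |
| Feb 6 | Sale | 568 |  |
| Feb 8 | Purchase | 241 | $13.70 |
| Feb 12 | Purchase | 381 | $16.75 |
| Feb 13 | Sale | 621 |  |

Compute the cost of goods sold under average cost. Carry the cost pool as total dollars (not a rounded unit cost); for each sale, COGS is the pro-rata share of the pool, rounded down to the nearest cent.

COGS = $17,525.38

After Feb 1: 262 on hand, pool $4,532.60 (≈ $17.3000 each)
After Feb 2: 564 on hand, pool $8,292.50 (≈ $14.7030 each)
After Feb 4: 820 on hand, pool $11,684.50 (≈ $14.2494 each)
Feb 6, sell 568: 568/820 × $11,684.50 → $8,093.65
After Feb 8: 493 on hand, pool $6,892.55 (≈ $13.9808 each)
After Feb 12: 874 on hand, pool $13,274.30 (≈ $15.1880 each)
Feb 13, sell 621: 621/874 × $13,274.30 → $9,431.73
Total COGS = $8,093.65 + $9,431.73 = $17,525.38
Ending inventory (cost pool remaining) = $3,842.57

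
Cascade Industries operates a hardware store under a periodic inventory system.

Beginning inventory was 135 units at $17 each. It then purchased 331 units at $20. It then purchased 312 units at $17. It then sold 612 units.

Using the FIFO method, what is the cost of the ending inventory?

Ending inventory = $2,822

Sale 1 (612) [FIFO — oldest first]: 135 @ $17 + 331 @ $20 + 146 @ $17 = $11,397
Ending inventory: 166 @ $17 = $2,822
Check: goods available $14,219 = COGS $11,397 + ending $2,822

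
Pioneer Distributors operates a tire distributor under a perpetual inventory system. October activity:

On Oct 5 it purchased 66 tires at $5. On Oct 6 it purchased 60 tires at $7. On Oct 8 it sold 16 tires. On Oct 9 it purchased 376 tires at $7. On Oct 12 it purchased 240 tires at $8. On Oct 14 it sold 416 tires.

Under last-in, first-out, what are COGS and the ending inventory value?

COGS = $3,264; ending inventory = $2,038

Oct 8, 16 sold [LIFO — newest first]: 16 @ $7 = $112
Oct 14, 416 sold [LIFO — newest first]: 240 @ $8 + 176 @ $7 = $3,152
Total COGS = $112 + $3,152 = $3,264
Ending inventory: 66 @ $5 + 44 @ $7 + 200 @ $7 = $2,038
Check: goods available $5,302 = COGS $3,264 + ending $2,038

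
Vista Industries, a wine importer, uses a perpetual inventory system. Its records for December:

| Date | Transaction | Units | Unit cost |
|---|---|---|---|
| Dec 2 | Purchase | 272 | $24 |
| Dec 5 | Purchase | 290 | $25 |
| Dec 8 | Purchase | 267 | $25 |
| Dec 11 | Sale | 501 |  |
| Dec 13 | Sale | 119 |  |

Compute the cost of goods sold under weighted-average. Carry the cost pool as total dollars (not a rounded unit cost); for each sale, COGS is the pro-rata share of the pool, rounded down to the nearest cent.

After Dec 2: 272 on hand, pool $6,528.00 (≈ $24.0000 each)
After Dec 5: 562 on hand, pool $13,778.00 (≈ $24.5160 each)
After Dec 8: 829 on hand, pool $20,453.00 (≈ $24.6719 each)
Dec 11, sell 501: 501/829 × $20,453.00 → $12,360.61
Dec 13, sell 119: 119/328 × $8,092.39 → $2,935.95
Total COGS = $12,360.61 + $2,935.95 = $15,296.56
Ending inventory (cost pool remaining) = $5,156.44

COGS = $15,296.56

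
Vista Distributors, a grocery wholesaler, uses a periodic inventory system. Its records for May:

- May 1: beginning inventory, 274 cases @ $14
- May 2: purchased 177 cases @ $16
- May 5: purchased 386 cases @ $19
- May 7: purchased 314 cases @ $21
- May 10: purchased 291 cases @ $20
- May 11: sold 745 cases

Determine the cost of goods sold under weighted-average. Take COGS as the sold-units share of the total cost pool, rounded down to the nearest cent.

COGS = $13,647.65

May 11, sell 745: 745/1442 × $26,416.00 → $13,647.65
Ending inventory (cost pool remaining) = $12,768.35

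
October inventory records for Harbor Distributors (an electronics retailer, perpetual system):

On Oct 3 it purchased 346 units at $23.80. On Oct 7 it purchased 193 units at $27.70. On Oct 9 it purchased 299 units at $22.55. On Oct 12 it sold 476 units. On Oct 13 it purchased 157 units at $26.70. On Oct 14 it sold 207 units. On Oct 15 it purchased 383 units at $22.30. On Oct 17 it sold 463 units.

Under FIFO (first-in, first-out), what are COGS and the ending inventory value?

COGS = $27,882.55; ending inventory = $5,173.60

Oct 12, 476 sold [FIFO — oldest first]: 346 @ $23.80 + 130 @ $27.70 = $11,835.80
Oct 14, 207 sold [FIFO — oldest first]: 63 @ $27.70 + 144 @ $22.55 = $4,992.30
Oct 17, 463 sold [FIFO — oldest first]: 155 @ $22.55 + 157 @ $26.70 + 151 @ $22.30 = $11,054.45
Total COGS = $11,835.80 + $4,992.30 + $11,054.45 = $27,882.55
Ending inventory: 232 @ $22.30 = $5,173.60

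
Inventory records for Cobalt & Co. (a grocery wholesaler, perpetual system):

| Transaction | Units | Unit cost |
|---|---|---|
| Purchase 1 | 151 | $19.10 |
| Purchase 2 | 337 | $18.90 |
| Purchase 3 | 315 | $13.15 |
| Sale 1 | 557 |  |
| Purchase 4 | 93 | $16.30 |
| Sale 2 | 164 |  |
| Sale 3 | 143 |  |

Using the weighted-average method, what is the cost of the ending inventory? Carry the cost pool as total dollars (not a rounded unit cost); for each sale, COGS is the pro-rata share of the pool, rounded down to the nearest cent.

Ending inventory = $530.48

After Purchase 1: 151 on hand, pool $2,884.10 (≈ $19.1000 each)
After Purchase 2: 488 on hand, pool $9,253.40 (≈ $18.9619 each)
After Purchase 3: 803 on hand, pool $13,395.65 (≈ $16.6820 each)
Sale 1, sell 557: 557/803 × $13,395.65 → $9,291.87
After Purchase 4: 339 on hand, pool $5,619.68 (≈ $16.5772 each)
Sale 2, sell 164: 164/339 × $5,619.68 → $2,718.66
Sale 3, sell 143: 143/175 × $2,901.02 → $2,370.54
Total COGS = $9,291.87 + $2,718.66 + $2,370.54 = $14,381.07
Ending inventory (cost pool remaining) = $530.48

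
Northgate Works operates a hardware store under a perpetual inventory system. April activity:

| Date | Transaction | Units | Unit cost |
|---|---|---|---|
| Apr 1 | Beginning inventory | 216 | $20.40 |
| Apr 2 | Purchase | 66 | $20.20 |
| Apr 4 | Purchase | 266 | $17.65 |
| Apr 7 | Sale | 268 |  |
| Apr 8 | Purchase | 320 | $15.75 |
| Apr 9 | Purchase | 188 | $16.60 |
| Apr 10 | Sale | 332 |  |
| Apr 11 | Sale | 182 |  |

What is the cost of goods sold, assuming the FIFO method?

COGS = $14,120.00

Apr 7, 268 sold [FIFO — oldest first]: 216 @ $20.40 + 52 @ $20.20 = $5,456.80
Apr 10, 332 sold [FIFO — oldest first]: 14 @ $20.20 + 266 @ $17.65 + 52 @ $15.75 = $5,796.70
Apr 11, 182 sold [FIFO — oldest first]: 182 @ $15.75 = $2,866.50
Total COGS = $5,456.80 + $5,796.70 + $2,866.50 = $14,120.00
Ending inventory: 86 @ $15.75 + 188 @ $16.60 = $4,475.30
Check: goods available $18,595.30 = COGS $14,120.00 + ending $4,475.30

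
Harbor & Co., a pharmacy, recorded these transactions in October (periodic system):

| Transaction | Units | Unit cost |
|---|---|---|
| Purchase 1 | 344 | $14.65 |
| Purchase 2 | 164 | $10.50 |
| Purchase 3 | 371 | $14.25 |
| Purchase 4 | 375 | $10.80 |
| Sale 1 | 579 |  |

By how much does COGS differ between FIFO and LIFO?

FIFO COGS: 344 @ $14.65 + 164 @ $10.50 + 71 @ $14.25 = $7,773.35
LIFO COGS: 375 @ $10.80 + 204 @ $14.25 = $6,957.00
Difference = |$7,773.35 − $6,957.00| = $816.35

$816.35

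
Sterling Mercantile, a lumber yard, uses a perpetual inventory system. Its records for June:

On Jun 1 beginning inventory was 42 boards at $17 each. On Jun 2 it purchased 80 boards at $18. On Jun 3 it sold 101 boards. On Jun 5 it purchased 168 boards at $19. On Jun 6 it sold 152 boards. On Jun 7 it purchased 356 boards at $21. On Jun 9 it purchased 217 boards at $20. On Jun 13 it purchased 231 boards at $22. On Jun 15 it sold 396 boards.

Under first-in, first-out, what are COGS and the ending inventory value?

Jun 3, 101 sold [FIFO — oldest first]: 42 @ $17 + 59 @ $18 = $1,776
Jun 6, 152 sold [FIFO — oldest first]: 21 @ $18 + 131 @ $19 = $2,867
Jun 15, 396 sold [FIFO — oldest first]: 37 @ $19 + 356 @ $21 + 3 @ $20 = $8,239
Total COGS = $1,776 + $2,867 + $8,239 = $12,882
Ending inventory: 214 @ $20 + 231 @ $22 = $9,362

COGS = $12,882; ending inventory = $9,362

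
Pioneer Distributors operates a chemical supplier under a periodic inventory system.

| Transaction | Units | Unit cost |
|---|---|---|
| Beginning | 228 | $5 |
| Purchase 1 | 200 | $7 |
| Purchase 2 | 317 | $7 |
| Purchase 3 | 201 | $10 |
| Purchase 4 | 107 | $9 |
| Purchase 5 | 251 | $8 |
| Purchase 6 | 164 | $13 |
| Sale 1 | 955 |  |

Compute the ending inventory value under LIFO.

Sale 1 (955) [LIFO — newest first]: 164 @ $13 + 251 @ $8 + 107 @ $9 + 201 @ $10 + 232 @ $7 = $8,737
Ending inventory: 228 @ $5 + 200 @ $7 + 85 @ $7 = $3,135

Ending inventory = $3,135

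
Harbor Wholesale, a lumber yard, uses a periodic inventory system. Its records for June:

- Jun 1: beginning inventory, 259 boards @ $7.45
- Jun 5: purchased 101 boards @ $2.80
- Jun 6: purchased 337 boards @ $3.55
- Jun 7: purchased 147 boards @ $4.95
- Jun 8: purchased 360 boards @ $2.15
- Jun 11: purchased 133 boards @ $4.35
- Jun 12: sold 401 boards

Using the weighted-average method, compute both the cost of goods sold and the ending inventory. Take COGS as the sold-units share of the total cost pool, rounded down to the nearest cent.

COGS = $1,646.25; ending inventory = $3,842.65

Jun 12, sell 401: 401/1337 × $5,488.90 → $1,646.25
Ending inventory (cost pool remaining) = $3,842.65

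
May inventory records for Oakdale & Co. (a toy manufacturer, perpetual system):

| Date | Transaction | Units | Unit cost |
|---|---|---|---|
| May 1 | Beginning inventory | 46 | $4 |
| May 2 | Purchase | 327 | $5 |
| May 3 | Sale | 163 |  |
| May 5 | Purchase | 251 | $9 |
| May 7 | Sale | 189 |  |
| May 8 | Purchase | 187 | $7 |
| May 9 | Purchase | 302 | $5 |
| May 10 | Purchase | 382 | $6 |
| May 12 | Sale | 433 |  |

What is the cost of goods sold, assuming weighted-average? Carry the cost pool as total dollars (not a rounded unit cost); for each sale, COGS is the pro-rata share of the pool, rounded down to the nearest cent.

After May 1: 46 on hand, pool $184.00 (≈ $4.0000 each)
After May 2: 373 on hand, pool $1,819.00 (≈ $4.8767 each)
May 3, sell 163: 163/373 × $1,819.00 → $794.89
After May 5: 461 on hand, pool $3,283.11 (≈ $7.1217 each)
May 7, sell 189: 189/461 × $3,283.11 → $1,346.00
After May 8: 459 on hand, pool $3,246.11 (≈ $7.0721 each)
After May 9: 761 on hand, pool $4,756.11 (≈ $6.2498 each)
After May 10: 1143 on hand, pool $7,048.11 (≈ $6.1663 each)
May 12, sell 433: 433/1143 × $7,048.11 → $2,670.01
Total COGS = $794.89 + $1,346.00 + $2,670.01 = $4,810.90
Ending inventory (cost pool remaining) = $4,378.10

COGS = $4,810.90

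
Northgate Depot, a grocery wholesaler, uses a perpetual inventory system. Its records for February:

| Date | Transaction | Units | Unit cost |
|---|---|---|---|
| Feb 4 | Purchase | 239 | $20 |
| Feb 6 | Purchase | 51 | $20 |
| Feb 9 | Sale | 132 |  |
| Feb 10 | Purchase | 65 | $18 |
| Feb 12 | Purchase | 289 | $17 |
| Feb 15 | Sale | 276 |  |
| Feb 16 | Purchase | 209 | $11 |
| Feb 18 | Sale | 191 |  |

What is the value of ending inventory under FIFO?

Ending inventory = $3,064

Feb 9, 132 sold [FIFO — oldest first]: 132 @ $20 = $2,640
Feb 15, 276 sold [FIFO — oldest first]: 107 @ $20 + 51 @ $20 + 65 @ $18 + 53 @ $17 = $5,231
Feb 18, 191 sold [FIFO — oldest first]: 191 @ $17 = $3,247
Total COGS = $2,640 + $5,231 + $3,247 = $11,118
Ending inventory: 45 @ $17 + 209 @ $11 = $3,064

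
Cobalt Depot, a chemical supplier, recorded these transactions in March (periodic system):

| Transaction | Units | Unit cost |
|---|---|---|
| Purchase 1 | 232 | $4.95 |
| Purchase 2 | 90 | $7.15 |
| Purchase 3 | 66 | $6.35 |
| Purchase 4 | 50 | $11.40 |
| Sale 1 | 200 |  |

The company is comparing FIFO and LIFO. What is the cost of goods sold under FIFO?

COGS = $990.00

FIFO COGS: 200 @ $4.95 = $990.00
LIFO COGS: 50 @ $11.40 + 66 @ $6.35 + 84 @ $7.15 = $1,589.70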